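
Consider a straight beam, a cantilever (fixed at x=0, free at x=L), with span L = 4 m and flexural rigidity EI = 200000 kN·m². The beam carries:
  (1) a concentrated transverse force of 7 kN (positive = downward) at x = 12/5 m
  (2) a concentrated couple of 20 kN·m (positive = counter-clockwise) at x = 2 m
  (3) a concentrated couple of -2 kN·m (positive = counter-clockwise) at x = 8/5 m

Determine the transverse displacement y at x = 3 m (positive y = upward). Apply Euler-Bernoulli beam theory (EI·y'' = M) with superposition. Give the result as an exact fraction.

y(3) = 447/3125000 m

Load 1 — point force P=7 kN at a=12/5 m (b=L-a=8/5):
  y_1 = -Pa²(3x-a)/(6EI)  [x>a] = -7·(12/5)²·(3·3-(12/5))/(6·200000) = -693/3125000 m
Load 2 — applied couple M₀=20 kN·m at a=2 m (b=L-a=2):
  y_2 = M₀a(2x-a)/(2EI)  [x>a] = 20·2·(2·3-2)/(2·200000) = 1/2500 m
Load 3 — applied couple M₀=-2 kN·m at a=8/5 m (b=L-a=12/5):
  y_3 = M₀a(2x-a)/(2EI)  [x>a] = (-2)·(8/5)·(2·3-(8/5))/(2·200000) = -11/312500 m
Superposition: y = Σ y_i = 447/3125000 m ≈ 0.000143 m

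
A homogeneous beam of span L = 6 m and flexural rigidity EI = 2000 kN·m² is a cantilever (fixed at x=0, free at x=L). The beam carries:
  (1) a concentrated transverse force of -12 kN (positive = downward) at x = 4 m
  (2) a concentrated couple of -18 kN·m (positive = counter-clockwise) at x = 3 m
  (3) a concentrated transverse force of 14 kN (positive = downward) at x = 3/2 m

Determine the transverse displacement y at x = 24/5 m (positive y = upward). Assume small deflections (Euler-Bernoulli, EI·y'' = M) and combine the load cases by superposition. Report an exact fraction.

Load 1 — point force P=-12 kN at a=4 m (b=L-a=2):
  y_1 = -Pa²(3x-a)/(6EI)  [x>a] = -(-12)·4²·(3·(24/5)-4)/(6·2000) = 104/625 m
Load 2 — applied couple M₀=-18 kN·m at a=3 m (b=L-a=3):
  y_2 = M₀a(2x-a)/(2EI)  [x>a] = (-18)·3·(2·(24/5)-3)/(2·2000) = -891/10000 m
Load 3 — point force P=14 kN at a=3/2 m (b=L-a=9/2):
  y_3 = -Pa²(3x-a)/(6EI)  [x>a] = -14·(3/2)²·(3·(24/5)-(3/2))/(6·2000) = -2709/80000 m
Superposition: y = Σ y_i = 139/3200 m ≈ 0.043437 m

y(24/5) = 139/3200 m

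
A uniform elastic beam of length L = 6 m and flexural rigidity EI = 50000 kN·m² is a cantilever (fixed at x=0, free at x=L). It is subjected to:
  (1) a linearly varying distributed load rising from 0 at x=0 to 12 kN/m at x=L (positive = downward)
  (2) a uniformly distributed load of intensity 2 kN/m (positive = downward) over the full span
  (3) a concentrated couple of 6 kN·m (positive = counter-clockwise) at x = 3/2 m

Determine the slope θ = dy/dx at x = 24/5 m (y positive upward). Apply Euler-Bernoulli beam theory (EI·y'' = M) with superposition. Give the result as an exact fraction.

θ(24/5) = -239463/31250000 rad

Load 1 — triangular load w₀=12 kN/m (0→w₀ over full span):
  θ_1 = (w₀Lx²/4-w₀L²x/3-w₀x⁴/(24L))/EI = (12·6·(24/5)²/4-12·6²·(24/5)/3-12·(24/5)⁴/(24·6))/50000 = -12528/1953125 rad
Load 2 — uniform load w=2 kN/m over full span:
  θ_2 = -wx(x²-3Lx+3L²)/(6EI) = -2·(24/5)·((24/5)²-3·6·(24/5)+3·6²)/(6·50000) = -558/390625 rad
Load 3 — applied couple M₀=6 kN·m at a=3/2 m (b=L-a=9/2):
  θ_3 = M₀a/EI  [x>a] = 6·(3/2)/50000 = 9/50000 rad
Superposition: θ = Σ θ_i = -239463/31250000 rad ≈ -0.007663 rad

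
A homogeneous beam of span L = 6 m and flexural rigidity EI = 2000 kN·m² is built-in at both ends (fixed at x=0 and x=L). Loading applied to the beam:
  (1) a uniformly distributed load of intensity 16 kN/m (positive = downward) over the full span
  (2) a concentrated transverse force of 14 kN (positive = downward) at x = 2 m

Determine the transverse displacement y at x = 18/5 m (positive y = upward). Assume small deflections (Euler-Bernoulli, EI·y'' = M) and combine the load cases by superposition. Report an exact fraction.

y(18/5) = -6952/234375 m

Load 1 — uniform load w=16 kN/m over full span:
  y_1 = -wx²(L-x)²/(24EI) = -16·(18/5)²·(6-(18/5))²/(24·2000) = -1944/78125 m
Load 2 — point force P=14 kN at a=2 m (b=L-a=4):
  y_2 = -Pa²(L-x)²(3bL-(3b+a)(L-x))/(6L³EI)  [x>a] = -14·2²·(6-(18/5))²·(3·4·6-(3·4+2)·(6-(18/5)))/(6·6³·2000) = -224/46875 m
Superposition: y = Σ y_i = -6952/234375 m ≈ -0.029662 m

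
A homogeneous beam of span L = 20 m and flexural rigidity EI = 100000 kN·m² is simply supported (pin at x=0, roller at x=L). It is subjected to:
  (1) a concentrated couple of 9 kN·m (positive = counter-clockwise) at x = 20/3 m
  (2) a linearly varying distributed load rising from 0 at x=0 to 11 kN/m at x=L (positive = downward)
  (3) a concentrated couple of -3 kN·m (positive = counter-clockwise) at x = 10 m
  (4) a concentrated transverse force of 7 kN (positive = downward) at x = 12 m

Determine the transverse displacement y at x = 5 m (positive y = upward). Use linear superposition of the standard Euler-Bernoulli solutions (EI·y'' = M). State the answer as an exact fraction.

y(5) = -270813/3200000 m

Load 1 — applied couple M₀=9 kN·m at a=20/3 m (b=L-a=40/3):
  y_1 = (M₀x³/(6L)+C₁x)/EI  [x≤a] with C₁=M₀(3b²-L²)/(6L)=10 = (9·5³/(6·20)+10·5)/100000 = 19/32000 m
Load 2 — triangular load w₀=11 kN/m (0→w₀ over full span):
  y_2 = -w₀x(7L⁴-10L²x²+3x⁴)/(360LEI) = -11·5·(7·20⁴-10·20²·5²+3·5⁴)/(360·20·100000) = -1199/15360 m
Load 3 — applied couple M₀=-3 kN·m at a=10 m (b=L-a=10):
  y_3 = (M₀x³/(6L)+C₁x)/EI  [x≤a] with C₁=M₀(3b²-L²)/(6L)=5/2 = ((-3)·5³/(6·20)+(5/2)·5)/100000 = 3/32000 m
Load 4 — point force P=7 kN at a=12 m (b=L-a=8):
  y_4 = -Pbx(L²-b²-x²)/(6LEI)  [x≤a] = -7·8·5·(20²-8²-5²)/(6·20·100000) = -2177/300000 m
Superposition: y = Σ y_i = -270813/3200000 m ≈ -0.084629 m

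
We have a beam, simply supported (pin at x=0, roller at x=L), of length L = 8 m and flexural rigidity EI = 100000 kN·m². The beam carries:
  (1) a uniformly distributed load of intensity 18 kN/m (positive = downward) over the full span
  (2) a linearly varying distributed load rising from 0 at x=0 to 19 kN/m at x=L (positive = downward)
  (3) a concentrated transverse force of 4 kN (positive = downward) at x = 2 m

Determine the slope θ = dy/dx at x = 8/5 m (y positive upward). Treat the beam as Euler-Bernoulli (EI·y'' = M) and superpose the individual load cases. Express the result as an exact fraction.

θ(8/5) = -1326559/281250000 rad

Load 1 — uniform load w=18 kN/m over full span:
  θ_1 = -w(L³-6Lx²+4x³)/(24EI) = -18·(8³-6·8·(8/5)²+4·(8/5)³)/(24·100000) = -1188/390625 rad
Load 2 — triangular load w₀=19 kN/m (0→w₀ over full span):
  θ_2 = -w₀(7L⁴-30L²x²+15x⁴)/(360LEI) = -19·(7·8⁴-30·8²·(8/5)²+15·(8/5)⁴)/(360·8·100000) = -27664/17578125 rad
Load 3 — point force P=4 kN at a=2 m (b=L-a=6):
  θ_3 = -Pb(L²-b²-3x²)/(6LEI)  [x≤a] = -4·6·(8²-6²-3·(8/5)²)/(6·8·100000) = -127/1250000 rad
Superposition: θ = Σ θ_i = -1326559/281250000 rad ≈ -0.004717 rad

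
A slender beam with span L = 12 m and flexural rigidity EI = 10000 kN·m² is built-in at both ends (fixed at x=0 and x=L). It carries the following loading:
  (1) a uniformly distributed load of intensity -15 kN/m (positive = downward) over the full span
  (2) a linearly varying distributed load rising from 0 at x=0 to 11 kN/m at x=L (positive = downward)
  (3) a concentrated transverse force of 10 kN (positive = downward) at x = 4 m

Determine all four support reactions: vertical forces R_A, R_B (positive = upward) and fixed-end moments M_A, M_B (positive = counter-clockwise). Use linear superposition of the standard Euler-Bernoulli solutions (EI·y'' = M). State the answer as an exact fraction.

R_A = -8477/135 kN, M_A = -4924/45 kN·m, R_B = -5563/135 kN, M_B = 4136/45 kN·m

Load 1 — uniform load w=-15 kN/m over full span:
  R_A = wL/2 = (-15)·12/2 = -90 kN
  M_A = wL²/12 = (-15)·12²/12 = -180 kN·m
  R_B = wL/2 = (-15)·12/2 = -90 kN
  M_B = -wL²/12 = -(-15)·12²/12 = 180 kN·m
Load 2 — triangular load w₀=11 kN/m (0→w₀ over full span):
  R_A = 3w₀L/20 = 3·11·12/20 = 99/5 kN
  M_A = w₀L²/30 = 11·12²/30 = 264/5 kN·m
  R_B = 7w₀L/20 = 7·11·12/20 = 231/5 kN
  M_B = -w₀L²/20 = -11·12²/20 = -396/5 kN·m
Load 3 — point force P=10 kN at a=4 m (b=L-a=8):
  R_A = Pb²(3a+b)/L³ = 10·8²·(3·4+8)/12³ = 200/27 kN
  M_A = Pab²/L² = 10·4·8²/12² = 160/9 kN·m
  R_B = Pa²(a+3b)/L³ = 10·4²·(4+3·8)/12³ = 70/27 kN
  M_B = -Pa²b/L² = -10·4²·8/12² = -80/9 kN·m
Superposition: R_A = -8477/135 kN, M_A = -4924/45 kN·m, R_B = -5563/135 kN, M_B = 4136/45 kN·m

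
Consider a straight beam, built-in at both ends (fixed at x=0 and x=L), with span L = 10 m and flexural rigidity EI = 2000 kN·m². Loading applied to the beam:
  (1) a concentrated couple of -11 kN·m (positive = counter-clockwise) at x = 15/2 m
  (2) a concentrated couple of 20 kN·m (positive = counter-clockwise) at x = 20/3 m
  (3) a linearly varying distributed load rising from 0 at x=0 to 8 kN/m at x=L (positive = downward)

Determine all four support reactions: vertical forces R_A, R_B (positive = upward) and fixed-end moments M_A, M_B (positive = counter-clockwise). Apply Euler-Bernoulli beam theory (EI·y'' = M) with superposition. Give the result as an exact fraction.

R_A = 3223/240 kN, M_A = 1435/48 kN·m, R_B = 6377/240 kN, M_B = -607/16 kN·m

Load 1 — applied couple M₀=-11 kN·m at a=15/2 m (b=L-a=5/2):
  R_A = 6M₀ab/L³ = 6·(-11)·(15/2)·(5/2)/10³ = -99/80 kN
  M_A = M₀b(2a-b)/L² = (-11)·(5/2)·(2·(15/2)-(5/2))/10² = -55/16 kN·m
  R_B = -6M₀ab/L³ = -6·(-11)·(15/2)·(5/2)/10³ = 99/80 kN
  M_B = M₀a(2b-a)/L² = (-11)·(15/2)·(2·(5/2)-(15/2))/10² = 33/16 kN·m
Load 2 — applied couple M₀=20 kN·m at a=20/3 m (b=L-a=10/3):
  R_A = 6M₀ab/L³ = 6·20·(20/3)·(10/3)/10³ = 8/3 kN
  M_A = M₀b(2a-b)/L² = 20·(10/3)·(2·(20/3)-(10/3))/10² = 20/3 kN·m
  R_B = -6M₀ab/L³ = -6·20·(20/3)·(10/3)/10³ = -8/3 kN
  M_B = M₀a(2b-a)/L² = 20·(20/3)·(2·(10/3)-(20/3))/10² = 0 kN·m
Load 3 — triangular load w₀=8 kN/m (0→w₀ over full span):
  R_A = 3w₀L/20 = 3·8·10/20 = 12 kN
  M_A = w₀L²/30 = 8·10²/30 = 80/3 kN·m
  R_B = 7w₀L/20 = 7·8·10/20 = 28 kN
  M_B = -w₀L²/20 = -8·10²/20 = -40 kN·m
Superposition: R_A = 3223/240 kN, M_A = 1435/48 kN·m, R_B = 6377/240 kN, M_B = -607/16 kN·m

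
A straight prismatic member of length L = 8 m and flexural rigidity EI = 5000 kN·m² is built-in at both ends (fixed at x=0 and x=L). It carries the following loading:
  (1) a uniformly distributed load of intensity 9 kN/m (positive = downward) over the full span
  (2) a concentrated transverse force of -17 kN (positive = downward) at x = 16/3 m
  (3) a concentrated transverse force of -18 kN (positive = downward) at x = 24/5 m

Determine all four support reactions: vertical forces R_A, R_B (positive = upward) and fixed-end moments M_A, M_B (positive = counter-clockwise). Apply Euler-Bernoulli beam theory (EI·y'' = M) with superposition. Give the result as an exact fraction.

R_A = 85241/3375 kN, M_A = 81344/3375 kN·m, R_B = 39634/3375 kN, M_B = -24016/3375 kN·m

Load 1 — uniform load w=9 kN/m over full span:
  R_A = wL/2 = 9·8/2 = 36 kN
  M_A = wL²/12 = 9·8²/12 = 48 kN·m
  R_B = wL/2 = 9·8/2 = 36 kN
  M_B = -wL²/12 = -9·8²/12 = -48 kN·m
Load 2 — point force P=-17 kN at a=16/3 m (b=L-a=8/3):
  R_A = Pb²(3a+b)/L³ = (-17)·(8/3)²·(3·(16/3)+(8/3))/8³ = -119/27 kN
  M_A = Pab²/L² = (-17)·(16/3)·(8/3)²/8² = -272/27 kN·m
  R_B = Pa²(a+3b)/L³ = (-17)·(16/3)²·((16/3)+3·(8/3))/8³ = -340/27 kN
  M_B = -Pa²b/L² = -(-17)·(16/3)²·(8/3)/8² = 544/27 kN·m
Load 3 — point force P=-18 kN at a=24/5 m (b=L-a=16/5):
  R_A = Pb²(3a+b)/L³ = (-18)·(16/5)²·(3·(24/5)+(16/5))/8³ = -792/125 kN
  M_A = Pab²/L² = (-18)·(24/5)·(16/5)²/8² = -1728/125 kN·m
  R_B = Pa²(a+3b)/L³ = (-18)·(24/5)²·((24/5)+3·(16/5))/8³ = -1458/125 kN
  M_B = -Pa²b/L² = -(-18)·(24/5)²·(16/5)/8² = 2592/125 kN·m
Superposition: R_A = 85241/3375 kN, M_A = 81344/3375 kN·m, R_B = 39634/3375 kN, M_B = -24016/3375 kN·m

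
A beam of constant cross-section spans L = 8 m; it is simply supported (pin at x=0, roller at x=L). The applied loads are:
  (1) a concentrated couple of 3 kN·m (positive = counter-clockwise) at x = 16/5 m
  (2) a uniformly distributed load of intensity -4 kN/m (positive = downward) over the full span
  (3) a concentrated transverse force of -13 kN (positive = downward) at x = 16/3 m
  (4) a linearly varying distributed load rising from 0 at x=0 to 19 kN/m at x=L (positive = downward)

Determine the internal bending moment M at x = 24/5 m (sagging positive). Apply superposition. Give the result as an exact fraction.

M(24/5) = 3138/125 kN·m

Load 1 — applied couple M₀=3 kN·m at a=16/5 m (b=L-a=24/5):
  M_1 = M₀x/L - M₀  [x>a] = 3·(24/5)/8 - 3 = -6/5 kN·m
Load 2 — uniform load w=-4 kN/m over full span:
  M_2 = wx(L-x)/2 = (-4)·(24/5)·(8-(24/5))/2 = -768/25 kN·m
Load 3 — point force P=-13 kN at a=16/3 m (b=L-a=8/3):
  M_3 = Pbx/L  [x≤a] = (-13)·(8/3)·(24/5)/8 = -104/5 kN·m
Load 4 — triangular load w₀=19 kN/m (0→w₀ over full span):
  M_4 = w₀Lx/6 - w₀x³/(6L) = 19·8·(24/5)/6 - 19·(24/5)³/(6·8) = 9728/125 kN·m
Superposition: M = Σ M_i = 3138/125 kN·m ≈ 25.104000 kN·m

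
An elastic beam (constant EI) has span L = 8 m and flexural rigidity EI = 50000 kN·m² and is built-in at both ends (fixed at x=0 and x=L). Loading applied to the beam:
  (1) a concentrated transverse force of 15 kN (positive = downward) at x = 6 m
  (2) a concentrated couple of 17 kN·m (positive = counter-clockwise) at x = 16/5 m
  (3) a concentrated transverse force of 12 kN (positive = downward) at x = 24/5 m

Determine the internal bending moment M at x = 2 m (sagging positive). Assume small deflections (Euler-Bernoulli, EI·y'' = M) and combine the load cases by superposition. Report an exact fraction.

M(2) = 4749/2000 kN·m

Load 1 — point force P=15 kN at a=6 m (b=L-a=2):
  M_1 = Pb²(3a+b)x/L³ - Pab²/L²  [x≤a] = 15·2²·(3·6+2)·2/8³ - 15·6·2²/8² = -15/16 kN·m
Load 2 — applied couple M₀=17 kN·m at a=16/5 m (b=L-a=24/5):
  M_2 = R_Ax - M_A  [x≤a] with R_A=153/50, M_A=51/25 = (153/50)·2 - (51/25) = 102/25 kN·m
Load 3 — point force P=12 kN at a=24/5 m (b=L-a=16/5):
  M_3 = Pb²(3a+b)x/L³ - Pab²/L²  [x≤a] = 12·(16/5)²·(3·(24/5)+(16/5))·2/8³ - 12·(24/5)·(16/5)²/8² = -96/125 kN·m
Superposition: M = Σ M_i = 4749/2000 kN·m ≈ 2.374500 kN·m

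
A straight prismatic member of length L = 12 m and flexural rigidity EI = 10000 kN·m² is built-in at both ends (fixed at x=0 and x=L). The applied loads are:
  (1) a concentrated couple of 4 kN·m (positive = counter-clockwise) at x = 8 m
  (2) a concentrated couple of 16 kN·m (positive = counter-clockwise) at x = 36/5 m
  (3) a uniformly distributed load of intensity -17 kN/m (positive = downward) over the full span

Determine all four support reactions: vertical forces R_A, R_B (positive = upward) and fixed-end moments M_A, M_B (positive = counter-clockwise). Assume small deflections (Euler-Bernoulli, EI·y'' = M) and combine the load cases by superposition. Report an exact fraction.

Load 1 — applied couple M₀=4 kN·m at a=8 m (b=L-a=4):
  R_A = 6M₀ab/L³ = 6·4·8·4/12³ = 4/9 kN
  M_A = M₀b(2a-b)/L² = 4·4·(2·8-4)/12² = 4/3 kN·m
  R_B = -6M₀ab/L³ = -6·4·8·4/12³ = -4/9 kN
  M_B = M₀a(2b-a)/L² = 4·8·(2·4-8)/12² = 0 kN·m
Load 2 — applied couple M₀=16 kN·m at a=36/5 m (b=L-a=24/5):
  R_A = 6M₀ab/L³ = 6·16·(36/5)·(24/5)/12³ = 48/25 kN
  M_A = M₀b(2a-b)/L² = 16·(24/5)·(2·(36/5)-(24/5))/12² = 128/25 kN·m
  R_B = -6M₀ab/L³ = -6·16·(36/5)·(24/5)/12³ = -48/25 kN
  M_B = M₀a(2b-a)/L² = 16·(36/5)·(2·(24/5)-(36/5))/12² = 48/25 kN·m
Load 3 — uniform load w=-17 kN/m over full span:
  R_A = wL/2 = (-17)·12/2 = -102 kN
  M_A = wL²/12 = (-17)·12²/12 = -204 kN·m
  R_B = wL/2 = (-17)·12/2 = -102 kN
  M_B = -wL²/12 = -(-17)·12²/12 = 204 kN·m
Superposition: R_A = -22418/225 kN, M_A = -14816/75 kN·m, R_B = -23482/225 kN, M_B = 5148/25 kN·m

R_A = -22418/225 kN, M_A = -14816/75 kN·m, R_B = -23482/225 kN, M_B = 5148/25 kN·m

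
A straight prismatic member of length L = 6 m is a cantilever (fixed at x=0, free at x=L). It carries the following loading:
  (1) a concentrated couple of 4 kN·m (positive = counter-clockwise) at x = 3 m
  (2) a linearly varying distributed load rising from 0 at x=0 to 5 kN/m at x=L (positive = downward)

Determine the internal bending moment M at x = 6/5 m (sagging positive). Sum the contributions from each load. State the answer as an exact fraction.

Load 1 — applied couple M₀=4 kN·m at a=3 m (b=L-a=3):
  M_1 = M₀  [x≤a] = 4 = 4 kN·m
Load 2 — triangular load w₀=5 kN/m (0→w₀ over full span):
  M_2 = w₀Lx/2 - w₀L²/3 - w₀x³/(6L) = 5·6·(6/5)/2 - 5·6²/3 - 5·(6/5)³/(6·6) = -1056/25 kN·m
Superposition: M = Σ M_i = -956/25 kN·m ≈ -38.240000 kN·m

M(6/5) = -956/25 kN·m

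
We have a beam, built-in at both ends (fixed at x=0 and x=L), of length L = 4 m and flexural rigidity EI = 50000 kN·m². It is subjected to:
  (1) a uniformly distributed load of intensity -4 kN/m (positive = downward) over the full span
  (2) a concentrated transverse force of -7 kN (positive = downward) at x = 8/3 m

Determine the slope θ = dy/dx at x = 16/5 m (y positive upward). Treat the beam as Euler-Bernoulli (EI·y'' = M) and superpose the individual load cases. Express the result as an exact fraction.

Load 1 — uniform load w=-4 kN/m over full span:
  θ_1 = -wx(L-x)(L-2x)/(12EI) = -(-4)·(16/5)·(4-(16/5))·(4-2·(16/5))/(12·50000) = -16/390625 rad
Load 2 — point force P=-7 kN at a=8/3 m (b=L-a=4/3):
  θ_2 = Pa²(L-x)(2bL-(3b+a)(L-x))/(2L³EI)  [x>a] = (-7)·(8/3)²·(4-(16/5))·(2·(4/3)·4-(3·(4/3)+(8/3))·(4-(16/5)))/(2·4³·50000) = -14/421875 rad
Superposition: θ = Σ θ_i = -782/10546875 rad ≈ -0.000074 rad

θ(16/5) = -782/10546875 rad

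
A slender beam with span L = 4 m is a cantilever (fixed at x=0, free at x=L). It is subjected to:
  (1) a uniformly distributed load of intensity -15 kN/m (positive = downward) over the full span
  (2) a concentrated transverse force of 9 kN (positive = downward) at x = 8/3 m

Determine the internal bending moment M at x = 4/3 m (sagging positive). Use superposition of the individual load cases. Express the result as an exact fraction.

Load 1 — uniform load w=-15 kN/m over full span:
  M_1 = -w(L-x)²/2 = -(-15)·(4-(4/3))²/2 = 160/3 kN·m
Load 2 — point force P=9 kN at a=8/3 m (b=L-a=4/3):
  M_2 = -P(a-x)  [x≤a] = -9·((8/3)-(4/3)) = -12 kN·m
Superposition: M = Σ M_i = 124/3 kN·m ≈ 41.333333 kN·m

M(4/3) = 124/3 kN·m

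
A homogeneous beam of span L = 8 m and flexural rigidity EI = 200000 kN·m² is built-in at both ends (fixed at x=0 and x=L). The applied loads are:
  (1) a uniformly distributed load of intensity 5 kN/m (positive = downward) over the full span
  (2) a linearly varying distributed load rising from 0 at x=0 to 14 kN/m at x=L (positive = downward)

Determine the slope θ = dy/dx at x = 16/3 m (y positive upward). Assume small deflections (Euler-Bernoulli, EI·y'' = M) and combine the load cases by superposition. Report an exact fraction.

Load 1 — uniform load w=5 kN/m over full span:
  θ_1 = -wx(L-x)(L-2x)/(12EI) = -5·(16/3)·(8-(16/3))·(8-2·(16/3))/(12·200000) = 4/50625 rad
Load 2 — triangular load w₀=14 kN/m (0→w₀ over full span):
  θ_2 = -w₀(2x(L-x)(L-2x)(x+2L)+x²(L-x)²)/(120LEI) = -14·(2·(16/3)·(8-(16/3))·(8-2·(16/3))·((16/3)+2·8)+(16/3)²·(8-(16/3))²)/(120·8·200000) = 392/3796875 rad
Superposition: θ = Σ θ_i = 692/3796875 rad ≈ 0.000182 rad

θ(16/3) = 692/3796875 rad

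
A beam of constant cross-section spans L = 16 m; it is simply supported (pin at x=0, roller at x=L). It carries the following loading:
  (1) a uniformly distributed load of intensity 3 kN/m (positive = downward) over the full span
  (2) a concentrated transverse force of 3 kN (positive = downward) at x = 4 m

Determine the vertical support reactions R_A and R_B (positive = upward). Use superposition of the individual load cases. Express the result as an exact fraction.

R_A = 105/4 kN, R_B = 99/4 kN

Load 1 — uniform load w=3 kN/m over full span:
  R_A = wL/2 = 3·16/2 = 24 kN
  R_B = wL/2 = 3·16/2 = 24 kN
Load 2 — point force P=3 kN at a=4 m (b=L-a=12):
  R_A = Pb/L = 3·12/16 = 9/4 kN
  R_B = Pa/L = 3·4/16 = 3/4 kN
Superposition: R_A = 105/4 kN, R_B = 99/4 kN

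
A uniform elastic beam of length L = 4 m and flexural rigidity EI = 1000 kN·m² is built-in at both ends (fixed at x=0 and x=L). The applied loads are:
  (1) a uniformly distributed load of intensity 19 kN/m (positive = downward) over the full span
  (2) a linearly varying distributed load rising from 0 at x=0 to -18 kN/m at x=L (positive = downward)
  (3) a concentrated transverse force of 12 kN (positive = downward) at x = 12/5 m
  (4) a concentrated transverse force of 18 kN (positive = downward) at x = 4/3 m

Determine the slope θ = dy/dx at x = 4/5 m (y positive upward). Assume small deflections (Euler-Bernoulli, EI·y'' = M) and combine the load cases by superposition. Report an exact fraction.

θ(4/5) = -14096/1171875 rad

Load 1 — uniform load w=19 kN/m over full span:
  θ_1 = -wx(L-x)(L-2x)/(12EI) = -19·(4/5)·(4-(4/5))·(4-2·(4/5))/(12·1000) = -152/15625 rad
Load 2 — triangular load w₀=-18 kN/m (0→w₀ over full span):
  θ_2 = -w₀(2x(L-x)(L-2x)(x+2L)+x²(L-x)²)/(120LEI) = -(-18)·(2·(4/5)·(4-(4/5))·(4-2·(4/5))·((4/5)+2·4)+(4/5)²·(4-(4/5))²)/(120·4·1000) = 336/78125 rad
Load 3 — point force P=12 kN at a=12/5 m (b=L-a=8/5):
  θ_3 = -Pb²x(2aL-(3a+b)x)/(2L³EI)  [x≤a] = -12·(8/5)²·(4/5)·(2·(12/5)·4-(3·(12/5)+(8/5))·(4/5))/(2·4³·1000) = -912/390625 rad
Load 4 — point force P=18 kN at a=4/3 m (b=L-a=8/3):
  θ_4 = -Pb²x(2aL-(3a+b)x)/(2L³EI)  [x≤a] = -18·(8/3)²·(4/5)·(2·(4/3)·4-(3·(4/3)+(8/3))·(4/5))/(2·4³·1000) = -8/1875 rad
Superposition: θ = Σ θ_i = -14096/1171875 rad ≈ -0.012029 rad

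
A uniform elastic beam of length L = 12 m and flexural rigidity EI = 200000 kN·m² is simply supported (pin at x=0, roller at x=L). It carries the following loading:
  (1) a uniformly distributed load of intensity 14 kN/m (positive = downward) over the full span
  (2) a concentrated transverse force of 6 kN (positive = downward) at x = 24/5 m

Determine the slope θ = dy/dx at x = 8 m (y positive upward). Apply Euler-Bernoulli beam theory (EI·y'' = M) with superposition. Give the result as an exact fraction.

θ(8) = 12059/4687500 rad

Load 1 — uniform load w=14 kN/m over full span:
  θ_1 = -w(L³-6Lx²+4x³)/(24EI) = -14·(12³-6·12·8²+4·8³)/(24·200000) = 91/37500 rad
Load 2 — point force P=6 kN at a=24/5 m (b=L-a=36/5):
  θ_2 = -Pa(2L²-6Lx+3x²+a²)/(6LEI)  [x>a] = -6·(24/5)·(2·12²-6·12·8+3·8²+(24/5)²)/(6·12·200000) = 57/390625 rad
Superposition: θ = Σ θ_i = 12059/4687500 rad ≈ 0.002573 rad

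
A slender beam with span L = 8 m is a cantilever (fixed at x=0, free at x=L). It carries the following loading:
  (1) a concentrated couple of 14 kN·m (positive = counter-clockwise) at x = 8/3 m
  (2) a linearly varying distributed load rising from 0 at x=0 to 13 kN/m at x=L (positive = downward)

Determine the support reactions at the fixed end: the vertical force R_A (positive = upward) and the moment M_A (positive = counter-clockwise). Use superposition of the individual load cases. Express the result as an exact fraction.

Load 1 — applied couple M₀=14 kN·m at a=8/3 m (b=L-a=16/3):
  R_A = 0 kN
  M_A = -M₀ = -14 kN·m
Load 2 — triangular load w₀=13 kN/m (0→w₀ over full span):
  R_A = w₀L/2 = 13·8/2 = 52 kN
  M_A = w₀L²/3 = 13·8²/3 = 832/3 kN·m
Superposition: R_A = 52 kN, M_A = 790/3 kN·m

R_A = 52 kN, M_A = 790/3 kN·m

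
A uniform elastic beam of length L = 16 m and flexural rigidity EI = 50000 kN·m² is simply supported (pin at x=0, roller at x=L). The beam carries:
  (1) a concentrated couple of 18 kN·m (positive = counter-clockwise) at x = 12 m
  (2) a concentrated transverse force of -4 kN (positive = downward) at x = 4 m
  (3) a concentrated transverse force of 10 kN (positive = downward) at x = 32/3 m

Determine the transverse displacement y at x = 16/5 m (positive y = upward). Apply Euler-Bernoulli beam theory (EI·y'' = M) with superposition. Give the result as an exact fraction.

y(16/5) = -43307/6328125 m

Load 1 — applied couple M₀=18 kN·m at a=12 m (b=L-a=4):
  y_1 = (M₀x³/(6L)+C₁x)/EI  [x≤a] with C₁=M₀(3b²-L²)/(6L)=-39 = (18·(16/5)³/(6·16)+(-39)·(16/5))/50000 = -927/390625 m
Load 2 — point force P=-4 kN at a=4 m (b=L-a=12):
  y_2 = -Pbx(L²-b²-x²)/(6LEI)  [x≤a] = -(-4)·12·(16/5)·(16²-12²-(16/5)²)/(6·16·50000) = 1272/390625 m
Load 3 — point force P=10 kN at a=32/3 m (b=L-a=16/3):
  y_3 = -Pbx(L²-b²-x²)/(6LEI)  [x≤a] = -10·(16/3)·(16/5)·(16²-(16/3)²-(16/5)²)/(6·16·50000) = -48896/6328125 m
Superposition: y = Σ y_i = -43307/6328125 m ≈ -0.006844 m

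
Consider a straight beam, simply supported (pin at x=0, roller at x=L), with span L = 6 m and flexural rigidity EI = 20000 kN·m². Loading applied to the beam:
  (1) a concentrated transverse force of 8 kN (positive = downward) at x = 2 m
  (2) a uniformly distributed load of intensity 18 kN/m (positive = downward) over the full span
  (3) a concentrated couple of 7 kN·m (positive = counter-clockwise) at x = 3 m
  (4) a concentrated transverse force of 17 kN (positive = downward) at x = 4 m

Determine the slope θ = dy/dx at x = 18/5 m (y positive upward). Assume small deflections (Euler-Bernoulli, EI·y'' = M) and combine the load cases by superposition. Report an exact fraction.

Load 1 — point force P=8 kN at a=2 m (b=L-a=4):
  θ_1 = -Pa(2L²-6Lx+3x²+a²)/(6LEI)  [x>a] = -8·2·(2·6²-6·6·(18/5)+3·(18/5)²+2²)/(6·6·20000) = 46/140625 rad
Load 2 — uniform load w=18 kN/m over full span:
  θ_2 = -w(L³-6Lx²+4x³)/(24EI) = -18·(6³-6·6·(18/5)²+4·(18/5)³)/(24·20000) = 2997/1250000 rad
Load 3 — applied couple M₀=7 kN·m at a=3 m (b=L-a=3):
  θ_3 = (M₀x²/(2L)-M₀(x-a)+C₁)/EI  [x>a] with C₁=M₀(3b²-L²)/(6L)=-7/4 = (7·(18/5)²/(2·6)-7·((18/5)-3)+(-7/4))/20000 = 161/2000000 rad
Load 4 — point force P=17 kN at a=4 m (b=L-a=2):
  θ_4 = -Pb(L²-b²-3x²)/(6LEI)  [x≤a] = -17·2·(6²-2²-3·(18/5)²)/(6·6·20000) = 731/2250000 rad
Superposition: θ = Σ θ_i = 31301/10000000 rad ≈ 0.003130 rad

θ(18/5) = 31301/10000000 rad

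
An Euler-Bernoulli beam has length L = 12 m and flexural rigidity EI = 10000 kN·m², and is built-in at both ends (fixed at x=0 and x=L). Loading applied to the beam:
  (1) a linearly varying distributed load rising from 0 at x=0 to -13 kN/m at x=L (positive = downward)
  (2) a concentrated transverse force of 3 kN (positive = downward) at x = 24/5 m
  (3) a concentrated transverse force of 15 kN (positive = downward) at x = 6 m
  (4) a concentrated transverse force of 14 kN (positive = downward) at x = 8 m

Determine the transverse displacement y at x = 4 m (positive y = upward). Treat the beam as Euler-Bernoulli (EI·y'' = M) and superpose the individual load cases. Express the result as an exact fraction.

y(4) = 195587/25312500 m

Load 1 — triangular load w₀=-13 kN/m (0→w₀ over full span):
  y_1 = -w₀x²(L-x)²(x+2L)/(120LEI) = -(-13)·4²·(12-4)²·(4+2·12)/(120·12·10000) = 728/28125 m
Load 2 — point force P=3 kN at a=24/5 m (b=L-a=36/5):
  y_2 = -Pb²x²(3aL-(3a+b)x)/(6L³EI)  [x≤a] = -3·(36/5)²·4²·(3·(24/5)·12-(3·(24/5)+(36/5))·4)/(6·12³·10000) = -162/78125 m
Load 3 — point force P=15 kN at a=6 m (b=L-a=6):
  y_3 = -Pb²x²(3aL-(3a+b)x)/(6L³EI)  [x≤a] = -15·6²·4²·(3·6·12-(3·6+6)·4)/(6·12³·10000) = -1/100 m
Load 4 — point force P=14 kN at a=8 m (b=L-a=4):
  y_4 = -Pb²x²(3aL-(3a+b)x)/(6L³EI)  [x≤a] = -14·4²·4²·(3·8·12-(3·8+4)·4)/(6·12³·10000) = -308/50625 m
Superposition: y = Σ y_i = 195587/25312500 m ≈ 0.007727 m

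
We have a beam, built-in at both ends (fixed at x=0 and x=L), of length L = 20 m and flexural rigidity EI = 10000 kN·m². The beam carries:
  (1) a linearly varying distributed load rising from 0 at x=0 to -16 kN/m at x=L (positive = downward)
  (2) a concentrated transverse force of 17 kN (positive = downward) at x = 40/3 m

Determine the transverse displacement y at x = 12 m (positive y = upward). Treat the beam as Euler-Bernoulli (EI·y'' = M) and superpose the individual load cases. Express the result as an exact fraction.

Load 1 — triangular load w₀=-16 kN/m (0→w₀ over full span):
  y_1 = -w₀x²(L-x)²(x+2L)/(120LEI) = -(-16)·12²·(20-12)²·(12+2·20)/(120·20·10000) = 4992/15625 m
Load 2 — point force P=17 kN at a=40/3 m (b=L-a=20/3):
  y_2 = -Pb²x²(3aL-(3a+b)x)/(6L³EI)  [x≤a] = -17·(20/3)²·12²·(3·(40/3)·20-(3·(40/3)+(20/3))·12)/(6·20³·10000) = -34/625 m
Superposition: y = Σ y_i = 4142/15625 m ≈ 0.265088 m

y(12) = 4142/15625 m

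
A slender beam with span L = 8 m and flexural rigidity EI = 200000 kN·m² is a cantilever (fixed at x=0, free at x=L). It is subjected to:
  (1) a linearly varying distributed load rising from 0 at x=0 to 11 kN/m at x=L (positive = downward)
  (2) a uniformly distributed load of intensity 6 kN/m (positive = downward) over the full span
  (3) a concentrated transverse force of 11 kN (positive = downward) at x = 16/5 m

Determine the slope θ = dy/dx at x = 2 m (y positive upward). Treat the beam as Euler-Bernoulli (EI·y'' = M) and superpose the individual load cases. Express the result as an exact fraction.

θ(2) = -14533/4000000 rad

Load 1 — triangular load w₀=11 kN/m (0→w₀ over full span):
  θ_1 = (w₀Lx²/4-w₀L²x/3-w₀x⁴/(24L))/EI = (11·8·2²/4-11·8²·2/3-11·2⁴/(24·8))/200000 = -1529/800000 rad
Load 2 — uniform load w=6 kN/m over full span:
  θ_2 = -wx(x²-3Lx+3L²)/(6EI) = -6·2·(2²-3·8·2+3·8²)/(6·200000) = -37/25000 rad
Load 3 — point force P=11 kN at a=16/5 m (b=L-a=24/5):
  θ_3 = -Px(2a-x)/(2EI)  [x≤a] = -11·2·(2·(16/5)-2)/(2·200000) = -121/500000 rad
Superposition: θ = Σ θ_i = -14533/4000000 rad ≈ -0.003633 rad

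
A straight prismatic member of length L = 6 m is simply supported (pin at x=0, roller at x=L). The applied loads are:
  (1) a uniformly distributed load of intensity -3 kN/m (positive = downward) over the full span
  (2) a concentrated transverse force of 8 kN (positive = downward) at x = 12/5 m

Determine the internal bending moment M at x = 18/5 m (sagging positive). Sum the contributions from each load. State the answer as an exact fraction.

Load 1 — uniform load w=-3 kN/m over full span:
  M_1 = wx(L-x)/2 = (-3)·(18/5)·(6-(18/5))/2 = -324/25 kN·m
Load 2 — point force P=8 kN at a=12/5 m (b=L-a=18/5):
  M_2 = Pa(L-x)/L  [x>a] = 8·(12/5)·(6-(18/5))/6 = 192/25 kN·m
Superposition: M = Σ M_i = -132/25 kN·m ≈ -5.280000 kN·m

M(18/5) = -132/25 kN·m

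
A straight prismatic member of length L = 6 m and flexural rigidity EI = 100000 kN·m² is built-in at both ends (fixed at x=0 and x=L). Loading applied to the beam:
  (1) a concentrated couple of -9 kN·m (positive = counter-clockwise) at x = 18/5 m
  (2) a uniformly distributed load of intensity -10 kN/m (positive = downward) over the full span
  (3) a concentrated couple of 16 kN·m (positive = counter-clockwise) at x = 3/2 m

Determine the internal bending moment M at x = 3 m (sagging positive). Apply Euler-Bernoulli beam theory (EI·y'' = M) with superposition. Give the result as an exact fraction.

M(3) = -113/5 kN·m

Load 1 — applied couple M₀=-9 kN·m at a=18/5 m (b=L-a=12/5):
  M_1 = R_Ax - M_A  [x≤a] with R_A=-54/25, M_A=-72/25 = (-54/25)·3 - (-72/25) = -18/5 kN·m
Load 2 — uniform load w=-10 kN/m over full span:
  M_2 = wLx/2 - wL²/12 - wx²/2 = (-10)·6·3/2 - (-10)·6²/12 - (-10)·3²/2 = -15 kN·m
Load 3 — applied couple M₀=16 kN·m at a=3/2 m (b=L-a=9/2):
  M_3 = R_Ax - M_A - M₀  [x>a] with R_A=3, M_A=-3 = 3·3 - (-3) - 16 = -4 kN·m
Superposition: M = Σ M_i = -113/5 kN·m ≈ -22.600000 kN·m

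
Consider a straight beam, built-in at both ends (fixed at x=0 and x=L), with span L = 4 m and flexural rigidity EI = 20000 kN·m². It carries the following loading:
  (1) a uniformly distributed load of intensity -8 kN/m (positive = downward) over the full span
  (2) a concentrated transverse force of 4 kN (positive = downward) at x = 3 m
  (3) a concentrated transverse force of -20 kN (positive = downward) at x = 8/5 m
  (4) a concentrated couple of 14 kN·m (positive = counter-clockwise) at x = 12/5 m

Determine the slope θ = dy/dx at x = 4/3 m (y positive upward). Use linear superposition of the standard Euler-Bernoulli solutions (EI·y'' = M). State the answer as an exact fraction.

θ(4/3) = 2563/10125000 rad

Load 1 — uniform load w=-8 kN/m over full span:
  θ_1 = -wx(L-x)(L-2x)/(12EI) = -(-8)·(4/3)·(4-(4/3))·(4-2·(4/3))/(12·20000) = 8/50625 rad
Load 2 — point force P=4 kN at a=3 m (b=L-a=1):
  θ_2 = -Pb²x(2aL-(3a+b)x)/(2L³EI)  [x≤a] = -4·1²·(4/3)·(2·3·4-(3·3+1)·(4/3))/(2·4³·20000) = -1/45000 rad
Load 3 — point force P=-20 kN at a=8/5 m (b=L-a=12/5):
  θ_3 = -Pb²x(2aL-(3a+b)x)/(2L³EI)  [x≤a] = -(-20)·(12/5)²·(4/3)·(2·(8/5)·4-(3·(8/5)+(12/5))·(4/3))/(2·4³·20000) = 3/15625 rad
Load 4 — applied couple M₀=14 kN·m at a=12/5 m (b=L-a=8/5):
  θ_4 = (R_Ax²/2 - M_Ax)/EI  [x≤a] with R_A=126/25, M_A=112/25 = ((126/25)·(4/3)²/2 - (112/25)·(4/3))/20000 = -7/93750 rad
Superposition: θ = Σ θ_i = 2563/10125000 rad ≈ 0.000253 rad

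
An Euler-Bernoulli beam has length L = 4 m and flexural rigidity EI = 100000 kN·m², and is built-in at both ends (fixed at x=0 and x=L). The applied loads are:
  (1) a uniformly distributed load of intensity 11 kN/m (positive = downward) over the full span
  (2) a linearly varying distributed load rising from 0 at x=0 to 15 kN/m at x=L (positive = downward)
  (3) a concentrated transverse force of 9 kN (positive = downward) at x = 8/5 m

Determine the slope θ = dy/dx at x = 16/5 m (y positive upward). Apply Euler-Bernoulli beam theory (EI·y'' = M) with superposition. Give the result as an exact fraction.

θ(16/5) = 1121/9765625 rad

Load 1 — uniform load w=11 kN/m over full span:
  θ_1 = -wx(L-x)(L-2x)/(12EI) = -11·(16/5)·(4-(16/5))·(4-2·(16/5))/(12·100000) = 22/390625 rad
Load 2 — triangular load w₀=15 kN/m (0→w₀ over full span):
  θ_2 = -w₀(2x(L-x)(L-2x)(x+2L)+x²(L-x)²)/(120LEI) = -15·(2·(16/5)·(4-(16/5))·(4-2·(16/5))·((16/5)+2·4)+(16/5)²·(4-(16/5))²)/(120·4·100000) = 16/390625 rad
Load 3 — point force P=9 kN at a=8/5 m (b=L-a=12/5):
  θ_3 = Pa²(L-x)(2bL-(3b+a)(L-x))/(2L³EI)  [x>a] = 9·(8/5)²·(4-(16/5))·(2·(12/5)·4-(3·(12/5)+(8/5))·(4-(16/5)))/(2·4³·100000) = 171/9765625 rad
Superposition: θ = Σ θ_i = 1121/9765625 rad ≈ 0.000115 rad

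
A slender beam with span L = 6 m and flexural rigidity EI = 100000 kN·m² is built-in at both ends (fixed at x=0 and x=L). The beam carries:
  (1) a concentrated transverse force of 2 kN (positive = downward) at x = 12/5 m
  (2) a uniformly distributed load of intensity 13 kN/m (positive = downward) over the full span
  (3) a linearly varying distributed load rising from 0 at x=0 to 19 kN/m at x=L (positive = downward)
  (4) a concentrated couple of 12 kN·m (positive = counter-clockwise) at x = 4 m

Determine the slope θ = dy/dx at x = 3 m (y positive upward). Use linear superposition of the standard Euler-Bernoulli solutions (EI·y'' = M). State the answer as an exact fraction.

θ(3) = -3699/200000000 rad

Load 1 — point force P=2 kN at a=12/5 m (b=L-a=18/5):
  θ_1 = Pa²(L-x)(2bL-(3b+a)(L-x))/(2L³EI)  [x>a] = 2·(12/5)²·(6-3)·(2·(18/5)·6-(3·(18/5)+(12/5))·(6-3))/(2·6³·100000) = 9/3125000 rad
Load 2 — uniform load w=13 kN/m over full span:
  θ_2 = -wx(L-x)(L-2x)/(12EI) = -13·3·(6-3)·(6-2·3)/(12·100000) = 0 rad
Load 3 — triangular load w₀=19 kN/m (0→w₀ over full span):
  θ_3 = -w₀(2x(L-x)(L-2x)(x+2L)+x²(L-x)²)/(120LEI) = -19·(2·3·(6-3)·(6-2·3)·(3+2·6)+3²·(6-3)²)/(120·6·100000) = -171/8000000 rad
Load 4 — applied couple M₀=12 kN·m at a=4 m (b=L-a=2):
  θ_4 = (R_Ax²/2 - M_Ax)/EI  [x≤a] with R_A=8/3, M_A=4 = ((8/3)·3²/2 - 4·3)/100000 = 0 rad
Superposition: θ = Σ θ_i = -3699/200000000 rad ≈ -0.000018 rad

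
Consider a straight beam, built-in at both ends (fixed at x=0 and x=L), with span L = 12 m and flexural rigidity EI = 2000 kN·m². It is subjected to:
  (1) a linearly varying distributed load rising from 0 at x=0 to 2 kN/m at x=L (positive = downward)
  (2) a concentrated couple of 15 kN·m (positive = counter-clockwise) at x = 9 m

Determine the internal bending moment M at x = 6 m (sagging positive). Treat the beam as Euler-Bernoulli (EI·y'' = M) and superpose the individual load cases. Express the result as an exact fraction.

Load 1 — triangular load w₀=2 kN/m (0→w₀ over full span):
  M_1 = 3w₀Lx/20 - w₀L²/30 - w₀x³/(6L) = 3·2·12·6/20 - 2·12²/30 - 2·6³/(6·12) = 6 kN·m
Load 2 — applied couple M₀=15 kN·m at a=9 m (b=L-a=3):
  M_2 = R_Ax - M_A  [x≤a] with R_A=45/32, M_A=75/16 = (45/32)·6 - (75/16) = 15/4 kN·m
Superposition: M = Σ M_i = 39/4 kN·m ≈ 9.750000 kN·m

M(6) = 39/4 kN·m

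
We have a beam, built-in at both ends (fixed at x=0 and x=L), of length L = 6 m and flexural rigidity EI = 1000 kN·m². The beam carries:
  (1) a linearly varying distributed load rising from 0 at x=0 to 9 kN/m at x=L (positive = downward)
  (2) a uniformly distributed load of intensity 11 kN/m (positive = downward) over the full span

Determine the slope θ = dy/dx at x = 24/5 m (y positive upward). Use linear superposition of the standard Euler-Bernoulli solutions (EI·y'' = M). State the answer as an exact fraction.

Load 1 — triangular load w₀=9 kN/m (0→w₀ over full span):
  θ_1 = -w₀(2x(L-x)(L-2x)(x+2L)+x²(L-x)²)/(120LEI) = -9·(2·(24/5)·(6-(24/5))·(6-2·(24/5))·((24/5)+2·6)+(24/5)²·(6-(24/5))²)/(120·6·1000) = 648/78125 rad
Load 2 — uniform load w=11 kN/m over full span:
  θ_2 = -wx(L-x)(L-2x)/(12EI) = -11·(24/5)·(6-(24/5))·(6-2·(24/5))/(12·1000) = 297/15625 rad
Superposition: θ = Σ θ_i = 2133/78125 rad ≈ 0.027302 rad

θ(24/5) = 2133/78125 rad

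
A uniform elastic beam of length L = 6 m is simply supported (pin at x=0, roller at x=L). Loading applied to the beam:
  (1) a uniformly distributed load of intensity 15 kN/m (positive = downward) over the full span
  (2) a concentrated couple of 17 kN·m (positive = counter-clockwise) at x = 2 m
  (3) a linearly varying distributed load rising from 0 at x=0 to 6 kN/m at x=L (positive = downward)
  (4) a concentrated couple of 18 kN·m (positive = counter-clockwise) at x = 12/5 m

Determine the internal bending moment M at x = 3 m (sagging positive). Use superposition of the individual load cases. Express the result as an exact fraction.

M(3) = 127/2 kN·m

Load 1 — uniform load w=15 kN/m over full span:
  M_1 = wx(L-x)/2 = 15·3·(6-3)/2 = 135/2 kN·m
Load 2 — applied couple M₀=17 kN·m at a=2 m (b=L-a=4):
  M_2 = M₀x/L - M₀  [x>a] = 17·3/6 - 17 = -17/2 kN·m
Load 3 — triangular load w₀=6 kN/m (0→w₀ over full span):
  M_3 = w₀Lx/6 - w₀x³/(6L) = 6·6·3/6 - 6·3³/(6·6) = 27/2 kN·m
Load 4 — applied couple M₀=18 kN·m at a=12/5 m (b=L-a=18/5):
  M_4 = M₀x/L - M₀  [x>a] = 18·3/6 - 18 = -9 kN·m
Superposition: M = Σ M_i = 127/2 kN·m ≈ 63.500000 kN·m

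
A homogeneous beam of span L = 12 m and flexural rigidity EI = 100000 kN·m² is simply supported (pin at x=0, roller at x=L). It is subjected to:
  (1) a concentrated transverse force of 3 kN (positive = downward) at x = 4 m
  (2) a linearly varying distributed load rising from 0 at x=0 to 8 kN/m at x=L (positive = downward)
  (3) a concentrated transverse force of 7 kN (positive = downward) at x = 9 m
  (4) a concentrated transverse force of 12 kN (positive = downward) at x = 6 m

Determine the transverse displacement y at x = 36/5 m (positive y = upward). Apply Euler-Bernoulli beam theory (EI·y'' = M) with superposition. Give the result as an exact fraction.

y(36/5) = -53560607/3125000000 m

Load 1 — point force P=3 kN at a=4 m (b=L-a=8):
  y_1 = -Pa(L-x)(2Lx-a²-x²)/(6LEI)  [x>a] = -3·4·(12-(36/5))·(2·12·(36/5)-4²-(36/5)²)/(6·12·100000) = -328/390625 m
Load 2 — triangular load w₀=8 kN/m (0→w₀ over full span):
  y_2 = -w₀x(7L⁴-10L²x²+3x⁴)/(360LEI) = -8·(36/5)·(7·12⁴-10·12²·(36/5)²+3·(36/5)⁴)/(360·12·100000) = -511488/48828125 m
Load 3 — point force P=7 kN at a=9 m (b=L-a=3):
  y_3 = -Pbx(L²-b²-x²)/(6LEI)  [x≤a] = -7·3·(36/5)·(12²-3²-(36/5)²)/(6·12·100000) = -43659/25000000 m
Load 4 — point force P=12 kN at a=6 m (b=L-a=6):
  y_4 = -Pa(L-x)(2Lx-a²-x²)/(6LEI)  [x>a] = -12·6·(12-(36/5))·(2·12·(36/5)-6²-(36/5)²)/(6·12·100000) = -1593/390625 m
Superposition: y = Σ y_i = -53560607/3125000000 m ≈ -0.017139 m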